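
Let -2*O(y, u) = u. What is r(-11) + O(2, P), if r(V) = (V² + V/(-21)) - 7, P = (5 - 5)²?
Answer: 2405/21 ≈ 114.52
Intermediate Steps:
P = 0 (P = 0² = 0)
r(V) = -7 + V² - V/21 (r(V) = (V² - V/21) - 7 = -7 + V² - V/21)
O(y, u) = -u/2
r(-11) + O(2, P) = (-7 + (-11)² - 1/21*(-11)) - ½*0 = (-7 + 121 + 11/21) + 0 = 2405/21 + 0 = 2405/21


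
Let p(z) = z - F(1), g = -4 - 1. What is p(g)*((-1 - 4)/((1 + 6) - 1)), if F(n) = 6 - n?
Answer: 25/3 ≈ 8.3333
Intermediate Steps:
g = -5
p(z) = -5 + z (p(z) = z - (6 - 1*1) = z - (6 - 1) = z - 1*5 = z - 5 = -5 + z)
p(g)*((-1 - 4)/((1 + 6) - 1)) = (-5 - 5)*((-1 - 4)/((1 + 6) - 1)) = -(-50)/(7 - 1) = -(-50)/6 = -10*(-5/6) = 25/3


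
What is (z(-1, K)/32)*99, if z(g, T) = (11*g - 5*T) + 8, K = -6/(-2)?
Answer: -891/16 ≈ -55.688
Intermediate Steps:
K = 3 (K = -6*(-½) = 3)
z(g, T) = 8 - 5*T + 11*g (z(g, T) = (-5*T + 11*g) + 8 = 8 - 5*T + 11*g)
(z(-1, K)/32)*99 = ((8 - 5*3 + 11*(-1))/32)*99 = ((8 - 15 - 11)*(1/32))*99 = -18*1/32*99 = -9/16*99 = -891/16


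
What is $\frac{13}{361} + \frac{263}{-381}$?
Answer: $- \frac{89990}{137541} \approx -0.65428$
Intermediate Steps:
$\frac{13}{361} + \frac{263}{-381} = 13 \cdot \frac{1}{361} + 263 \left(- \frac{1}{381}\right) = \frac{13}{361} - \frac{263}{381} = - \frac{89990}{137541}$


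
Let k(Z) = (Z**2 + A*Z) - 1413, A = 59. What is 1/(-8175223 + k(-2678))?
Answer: -1/1162954 ≈ -8.5988e-7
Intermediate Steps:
k(Z) = -1413 + Z**2 + 59*Z (k(Z) = (Z**2 + 59*Z) - 1413 = -1413 + Z**2 + 59*Z)
1/(-8175223 + k(-2678)) = 1/(-8175223 + (-1413 + (-2678)**2 + 59*(-2678))) = 1/(-8175223 + (-1413 + 7171684 - 158002)) = 1/(-8175223 + 7012269) = 1/(-1162954) = -1/1162954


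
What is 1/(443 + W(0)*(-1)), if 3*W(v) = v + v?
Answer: 1/443 ≈ 0.0022573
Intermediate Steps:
W(v) = 2*v/3 (W(v) = (v + v)/3 = (2*v)/3 = 2*v/3)
1/(443 + W(0)*(-1)) = 1/(443 + ((⅔)*0)*(-1)) = 1/(443 + 0*(-1)) = 1/(443 + 0) = 1/443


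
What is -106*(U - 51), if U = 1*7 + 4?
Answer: 4240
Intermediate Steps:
U = 11 (U = 7 + 4 = 11)
-106*(U - 51) = -106*(11 - 51) = -106*(-40) = 4240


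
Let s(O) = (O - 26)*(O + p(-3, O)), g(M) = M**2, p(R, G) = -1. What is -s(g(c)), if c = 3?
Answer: 136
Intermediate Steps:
s(O) = (-1 + O)*(-26 + O) (s(O) = (O - 26)*(O - 1) = (-26 + O)*(-1 + O) = (-1 + O)*(-26 + O))
-s(g(c)) = -(26 + (3**2)**2 - 27*3**2) = -(26 + 9**2 - 27*9) = -(26 + 81 - 243) = -1*(-136) = 136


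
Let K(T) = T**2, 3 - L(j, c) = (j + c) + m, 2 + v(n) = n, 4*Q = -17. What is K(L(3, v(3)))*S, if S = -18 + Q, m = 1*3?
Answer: -356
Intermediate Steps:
m = 3
Q = -17/4 (Q = (1/4)*(-17) = -17/4 ≈ -4.2500)
v(n) = -2 + n
L(j, c) = -c - j (L(j, c) = 3 - ((j + c) + 3) = 3 - ((c + j) + 3) = 3 - (3 + c + j) = 3 + (-3 - c - j) = -c - j)
S = -89/4 (S = -18 - 17/4 = -89/4 ≈ -22.250)
K(L(3, v(3)))*S = (-(-2 + 3) - 1*3)**2*(-89/4) = (-1*1 - 3)**2*(-89/4) = (-1 - 3)**2*(-89/4) = (-4)**2*(-89/4) = 16*(-89/4) = -356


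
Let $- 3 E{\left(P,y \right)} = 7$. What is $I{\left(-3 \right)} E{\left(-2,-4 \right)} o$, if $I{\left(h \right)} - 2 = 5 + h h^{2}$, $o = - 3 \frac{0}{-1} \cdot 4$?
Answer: $0$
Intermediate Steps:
$o = 0$ ($o = - 3 \cdot 0 \left(-1\right) 4 = \left(-3\right) 0 \cdot 4 = 0 \cdot 4 = 0$)
$I{\left(h \right)} = 7 + h^{3}$ ($I{\left(h \right)} = 2 + \left(5 + h h^{2}\right) = 2 + \left(5 + h^{3}\right) = 7 + h^{3}$)
$E{\left(P,y \right)} = - \frac{7}{3}$ ($E{\left(P,y \right)} = \left(- \frac{1}{3}\right) 7 = - \frac{7}{3}$)
$I{\left(-3 \right)} E{\left(-2,-4 \right)} o = \left(7 + \left(-3\right)^{3}\right) \left(- \frac{7}{3}\right) 0 = \left(7 - 27\right) \left(- \frac{7}{3}\right) 0 = \left(-20\right) \left(- \frac{7}{3}\right) 0 = \frac{140}{3} \cdot 0 = 0$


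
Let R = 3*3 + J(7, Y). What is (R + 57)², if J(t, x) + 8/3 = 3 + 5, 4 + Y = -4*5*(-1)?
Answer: 45796/9 ≈ 5088.4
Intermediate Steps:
Y = 16 (Y = -4 - 4*5*(-1) = -4 - 20*(-1) = -4 + 20 = 16)
J(t, x) = 16/3 (J(t, x) = -8/3 + (3 + 5) = -8/3 + 8 = 16/3)
R = 43/3 (R = 3*3 + 16/3 = 9 + 16/3 = 43/3 ≈ 14.333)
(R + 57)² = (43/3 + 57)² = (214/3)² = 45796/9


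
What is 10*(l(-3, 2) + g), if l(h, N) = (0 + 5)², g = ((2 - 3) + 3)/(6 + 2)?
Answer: 505/2 ≈ 252.50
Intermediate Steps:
g = ¼ (g = (-1 + 3)/8 = 2*(⅛) = ¼ ≈ 0.25000)
l(h, N) = 25 (l(h, N) = 5² = 25)
10*(l(-3, 2) + g) = 10*(25 + ¼) = 10*(101/4) = 505/2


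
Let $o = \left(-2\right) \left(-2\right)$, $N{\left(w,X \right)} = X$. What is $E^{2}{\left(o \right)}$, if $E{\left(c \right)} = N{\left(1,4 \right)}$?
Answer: $16$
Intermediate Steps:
$o = 4$
$E{\left(c \right)} = 4$
$E^{2}{\left(o \right)} = 4^{2} = 16$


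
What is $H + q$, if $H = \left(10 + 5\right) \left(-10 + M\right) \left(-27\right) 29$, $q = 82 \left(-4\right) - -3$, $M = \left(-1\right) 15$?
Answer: $293300$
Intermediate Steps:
$M = -15$
$q = -325$ ($q = -328 + 3 = -325$)
$H = 293625$ ($H = \left(10 + 5\right) \left(-10 - 15\right) \left(-27\right) 29 = 15 \left(-25\right) \left(-27\right) 29 = \left(-375\right) \left(-27\right) 29 = 10125 \cdot 29 = 293625$)
$H + q = 293625 - 325 = 293300$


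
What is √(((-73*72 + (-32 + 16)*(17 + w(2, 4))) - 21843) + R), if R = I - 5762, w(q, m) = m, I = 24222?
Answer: 5*I*√359 ≈ 94.736*I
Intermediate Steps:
R = 18460 (R = 24222 - 5762 = 18460)
√(((-73*72 + (-32 + 16)*(17 + w(2, 4))) - 21843) + R) = √(((-73*72 + (-32 + 16)*(17 + 4)) - 21843) + 18460) = √(((-5256 - 16*21) - 21843) + 18460) = √(((-5256 - 336) - 21843) + 18460) = √((-5592 - 21843) + 18460) = √(-27435 + 18460) = √(-8975) = 5*I*√359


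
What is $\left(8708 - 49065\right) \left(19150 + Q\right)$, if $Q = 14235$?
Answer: $-1347318445$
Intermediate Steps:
$\left(8708 - 49065\right) \left(19150 + Q\right) = \left(8708 - 49065\right) \left(19150 + 14235\right) = \left(-40357\right) 33385 = -1347318445$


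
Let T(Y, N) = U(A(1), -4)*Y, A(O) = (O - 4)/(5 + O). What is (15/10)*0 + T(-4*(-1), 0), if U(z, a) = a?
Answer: -16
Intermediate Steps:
A(O) = (-4 + O)/(5 + O)
T(Y, N) = -4*Y
(15/10)*0 + T(-4*(-1), 0) = (15/10)*0 - (-16)*(-1) = (15*(1/10))*0 - 4*4 = (3/2)*0 - 16 = 0 - 16 = -16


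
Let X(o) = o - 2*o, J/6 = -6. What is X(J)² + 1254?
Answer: 2550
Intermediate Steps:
J = -36 (J = 6*(-6) = -36)
X(o) = -o
X(J)² + 1254 = (-1*(-36))² + 1254 = 36² + 1254 = 1296 + 1254 = 2550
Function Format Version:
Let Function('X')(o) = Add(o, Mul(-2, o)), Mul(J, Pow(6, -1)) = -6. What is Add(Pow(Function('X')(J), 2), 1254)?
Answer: 2550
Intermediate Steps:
J = -36 (J = Mul(6, -6) = -36)
Function('X')(o) = Mul(-1, o)
Add(Pow(Function('X')(J), 2), 1254) = Add(Pow(Mul(-1, -36), 2), 1254) = Add(Pow(36, 2), 1254) = Add(1296, 1254) = 2550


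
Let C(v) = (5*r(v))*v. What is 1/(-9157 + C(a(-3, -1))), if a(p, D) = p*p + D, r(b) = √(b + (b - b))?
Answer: -9157/83837849 - 80*√2/83837849 ≈ -0.00011057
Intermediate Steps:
r(b) = √b (r(b) = √(b + 0) = √b)
a(p, D) = D + p² (a(p, D) = p² + D = D + p²)
C(v) = 5*v^(3/2) (C(v) = (5*√v)*v = 5*v^(3/2))
1/(-9157 + C(a(-3, -1))) = 1/(-9157 + 5*(-1 + (-3)²)^(3/2)) = 1/(-9157 + 5*(-1 + 9)^(3/2)) = 1/(-9157 + 5*8^(3/2)) = 1/(-9157 + 5*(16*√2)) = 1/(-9157 + 80*√2)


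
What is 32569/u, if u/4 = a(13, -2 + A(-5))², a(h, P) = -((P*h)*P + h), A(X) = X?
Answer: 32569/1690000 ≈ 0.019272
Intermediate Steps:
a(h, P) = -h - h*P² (a(h, P) = -(h*P² + h) = -(h + h*P²) = -h - h*P²)
u = 1690000 (u = 4*(-1*13*(1 + (-2 - 5)²))² = 4*(-1*13*(1 + (-7)²))² = 4*(-1*13*(1 + 49))² = 4*(-1*13*50)² = 4*(-650)² = 4*422500 = 1690000)
32569/u = 32569/1690000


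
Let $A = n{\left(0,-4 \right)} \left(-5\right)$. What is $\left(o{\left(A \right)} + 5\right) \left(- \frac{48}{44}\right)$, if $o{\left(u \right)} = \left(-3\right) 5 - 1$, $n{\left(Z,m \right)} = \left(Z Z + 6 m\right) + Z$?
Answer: $12$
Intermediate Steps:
$n{\left(Z,m \right)} = Z + Z^{2} + 6 m$ ($n{\left(Z,m \right)} = \left(Z^{2} + 6 m\right) + Z = Z + Z^{2} + 6 m$)
$A = 120$ ($A = \left(0 + 0^{2} + 6 \left(-4\right)\right) \left(-5\right) = \left(0 + 0 - 24\right) \left(-5\right) = \left(-24\right) \left(-5\right) = 120$)
$o{\left(u \right)} = -16$ ($o{\left(u \right)} = -15 - 1 = -16$)
$\left(o{\left(A \right)} + 5\right) \left(- \frac{48}{44}\right) = \left(-16 + 5\right) \left(- \frac{48}{44}\right) = - 11 \left(\left(-48\right) \frac{1}{44}\right) = \left(-11\right) \left(- \frac{12}{11}\right) = 12$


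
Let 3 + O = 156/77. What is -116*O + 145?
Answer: 19865/77 ≈ 257.99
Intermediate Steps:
O = -75/77 (O = -3 + 156/77 = -75/77 ≈ -0.97403)
-116*O + 145 = -116*(-75/77) + 145 = 8700/77 + 145 = 19865/77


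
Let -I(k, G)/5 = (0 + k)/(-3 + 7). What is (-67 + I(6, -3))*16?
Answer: -1192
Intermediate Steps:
I(k, G) = -5*k/4 (I(k, G) = -5*(0 + k)/(-3 + 7) = -5*k/4)
(-67 + I(6, -3))*16 = (-67 - 5/4*6)*16 = (-67 - 15/2)*16 = -149/2*16 = -1192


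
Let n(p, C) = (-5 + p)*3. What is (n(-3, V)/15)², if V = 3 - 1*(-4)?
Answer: 64/25 ≈ 2.5600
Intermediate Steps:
V = 7 (V = 3 + 4 = 7)
n(p, C) = -15 + 3*p
(n(-3, V)/15)² = ((-15 + 3*(-3))/15)² = ((-15 - 9)*(1/15))² = (-24*1/15)² = (-8/5)² = 64/25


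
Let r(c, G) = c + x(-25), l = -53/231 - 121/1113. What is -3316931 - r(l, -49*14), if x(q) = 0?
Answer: -13536394031/4081 ≈ -3.3169e+6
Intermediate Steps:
l = -1380/4081 (l = -53*1/231 - 121*1/1113 = -53/231 - 121/1113 = -1380/4081 ≈ -0.33815)
r(c, G) = c (r(c, G) = c + 0 = c)
-3316931 - r(l, -49*14) = -3316931 - 1*(-1380/4081) = -3316931 + 1380/4081 = -13536394031/4081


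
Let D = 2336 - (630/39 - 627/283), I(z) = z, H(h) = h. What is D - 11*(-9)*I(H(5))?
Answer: 10363970/3679 ≈ 2817.1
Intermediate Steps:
D = 8542865/3679 (D = 2336 - (630*(1/39) - 627*1/283) = 2336 - (210/13 - 627/283) = 2336 - 1*51279/3679 = 2336 - 51279/3679 = 8542865/3679 ≈ 2322.1)
D - 11*(-9)*I(H(5)) = 8542865/3679 - 11*(-9)*5 = 8542865/3679 - (-99)*5 = 8542865/3679 - 1*(-495) = 8542865/3679 + 495 = 10363970/3679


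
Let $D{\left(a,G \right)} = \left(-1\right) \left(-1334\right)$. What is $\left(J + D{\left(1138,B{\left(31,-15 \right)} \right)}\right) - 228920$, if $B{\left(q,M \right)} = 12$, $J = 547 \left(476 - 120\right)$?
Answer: $-32854$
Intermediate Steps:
$J = 194732$ ($J = 547 \cdot 356 = 194732$)
$D{\left(a,G \right)} = 1334$
$\left(J + D{\left(1138,B{\left(31,-15 \right)} \right)}\right) - 228920 = \left(194732 + 1334\right) - 228920 = 196066 - 228920 = -32854$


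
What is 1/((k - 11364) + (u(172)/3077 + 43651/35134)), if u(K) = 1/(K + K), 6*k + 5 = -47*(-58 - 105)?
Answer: -18594458696/187557797277837 ≈ -9.9140e-5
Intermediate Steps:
k = 1276 (k = -5/6 + (-47*(-58 - 105))/6 = -5/6 + (-47*(-163))/6 = -5/6 + (1/6)*7661 = -5/6 + 7661/6 = 1276)
u(K) = 1/(2*K)
1/((k - 11364) + (u(172)/3077 + 43651/35134)) = 1/((1276 - 11364) + (((1/2)/172)/3077 + 43651/35134)) = 1/(-10088 + (((1/2)*(1/172))*(1/3077) + 43651*(1/35134))) = 1/(-10088 + ((1/344)*(1/3077) + 43651/35134)) = 1/(-10088 + (1/1058488 + 43651/35134)) = 1/(-10088 + 23102047411/18594458696) = 1/(-187557797277837/18594458696) = -18594458696/187557797277837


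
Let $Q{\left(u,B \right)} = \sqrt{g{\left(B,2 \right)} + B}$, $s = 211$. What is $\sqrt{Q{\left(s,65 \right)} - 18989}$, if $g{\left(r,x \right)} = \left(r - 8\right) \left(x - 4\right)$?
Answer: $\sqrt{-18989 + 7 i} \approx 0.025 + 137.8 i$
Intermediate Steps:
$g{\left(r,x \right)} = \left(-8 + r\right) \left(-4 + x\right)$
$Q{\left(u,B \right)} = \sqrt{16 - B}$ ($Q{\left(u,B \right)} = \sqrt{\left(32 - 16 - 4 B + B 2\right) + B} = \sqrt{\left(32 - 16 - 4 B + 2 B\right) + B} = \sqrt{\left(16 - 2 B\right) + B} = \sqrt{16 - B}$)
$\sqrt{Q{\left(s,65 \right)} - 18989} = \sqrt{\sqrt{16 - 65} - 18989} = \sqrt{\sqrt{-49} - 18989} = \sqrt{7 i - 18989} = \sqrt{-18989 + 7 i}$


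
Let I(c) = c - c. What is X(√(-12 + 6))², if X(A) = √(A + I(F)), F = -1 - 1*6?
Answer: I*√6 ≈ 2.4495*I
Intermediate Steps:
F = -7 (F = -1 - 6 = -7)
I(c) = 0
X(A) = √A (X(A) = √(A + 0) = √A)
X(√(-12 + 6))² = (√(√(-12 + 6)))² = (√(√(-6)))² = (√(I*√6))² = (6^(¼)*√I)² = I*√6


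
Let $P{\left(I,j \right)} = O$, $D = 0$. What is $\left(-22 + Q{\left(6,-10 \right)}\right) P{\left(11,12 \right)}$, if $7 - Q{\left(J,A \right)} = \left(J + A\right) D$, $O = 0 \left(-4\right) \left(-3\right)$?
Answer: $0$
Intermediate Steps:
$O = 0$ ($O = 0 \left(-3\right) = 0$)
$P{\left(I,j \right)} = 0$
$Q{\left(J,A \right)} = 7$ ($Q{\left(J,A \right)} = 7 - \left(J + A\right) 0 = 7 - \left(A + J\right) 0 = 7 - 0 = 7 + 0 = 7$)
$\left(-22 + Q{\left(6,-10 \right)}\right) P{\left(11,12 \right)} = \left(-22 + 7\right) 0 = \left(-15\right) 0 = 0$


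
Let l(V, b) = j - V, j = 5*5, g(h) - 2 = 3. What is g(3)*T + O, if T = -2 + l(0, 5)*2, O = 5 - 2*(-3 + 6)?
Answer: 239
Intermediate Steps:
g(h) = 5 (g(h) = 2 + 3 = 5)
j = 25
l(V, b) = 25 - V
O = -1 (O = 5 - 2*3 = 5 - 6 = -1)
T = 48 (T = -2 + (25 - 1*0)*2 = -2 + (25 + 0)*2 = -2 + 25*2 = -2 + 50 = 48)
g(3)*T + O = 5*48 - 1 = 240 - 1 = 239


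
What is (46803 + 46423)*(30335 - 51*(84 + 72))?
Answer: 2086304654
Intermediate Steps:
(46803 + 46423)*(30335 - 51*(84 + 72)) = 93226*(30335 - 51*156) = 93226*(30335 - 7956) = 93226*22379 = 2086304654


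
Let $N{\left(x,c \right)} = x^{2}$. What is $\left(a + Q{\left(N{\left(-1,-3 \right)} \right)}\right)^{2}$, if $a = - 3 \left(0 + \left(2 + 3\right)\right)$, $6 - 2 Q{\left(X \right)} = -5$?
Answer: $\frac{361}{4} \approx 90.25$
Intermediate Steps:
$Q{\left(X \right)} = \frac{11}{2}$ ($Q{\left(X \right)} = 3 - - \frac{5}{2} = 3 + \frac{5}{2} = \frac{11}{2}$)
$a = -15$ ($a = - 3 \left(0 + 5\right) = \left(-3\right) 5 = -15$)
$\left(a + Q{\left(N{\left(-1,-3 \right)} \right)}\right)^{2} = \left(-15 + \frac{11}{2}\right)^{2} = \left(- \frac{19}{2}\right)^{2} = \frac{361}{4}$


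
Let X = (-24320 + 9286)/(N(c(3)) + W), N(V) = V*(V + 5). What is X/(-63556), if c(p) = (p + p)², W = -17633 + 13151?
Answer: -7517/95524668 ≈ -7.8692e-5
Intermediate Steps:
W = -4482
c(p) = 4*p² (c(p) = (2*p)² = 4*p²)
N(V) = V*(5 + V)
X = 7517/1503 (X = (-24320 + 9286)/((4*3²)*(5 + 4*3²) - 4482) = -15034/((4*9)*(5 + 4*9) - 4482) = -15034/(36*(5 + 36) - 4482) = -15034/(36*41 - 4482) = -15034/(1476 - 4482) = -15034/(-3006) = -15034*(-1/3006) = 7517/1503 ≈ 5.0013)
X/(-63556) = (7517/1503)/(-63556) = (7517/1503)*(-1/63556) = -7517/95524668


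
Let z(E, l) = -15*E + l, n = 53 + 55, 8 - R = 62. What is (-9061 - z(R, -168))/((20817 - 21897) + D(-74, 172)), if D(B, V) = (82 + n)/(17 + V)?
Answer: 1833867/203930 ≈ 8.9926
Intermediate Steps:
R = -54 (R = 8 - 1*62 = 8 - 62 = -54)
n = 108
z(E, l) = l - 15*E
D(B, V) = 190/(17 + V) (D(B, V) = (82 + 108)/(17 + V) = 190/(17 + V))
(-9061 - z(R, -168))/((20817 - 21897) + D(-74, 172)) = (-9061 - (-168 - 15*(-54)))/((20817 - 21897) + 190/(17 + 172)) = (-9061 - (-168 + 810))/(-1080 + 190/189) = (-9061 - 1*642)/(-1080 + 190*(1/189)) = (-9061 - 642)/(-1080 + 190/189) = -9703/(-203930/189) = -9703*(-189/203930) = 1833867/203930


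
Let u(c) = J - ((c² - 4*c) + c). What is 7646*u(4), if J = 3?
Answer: -7646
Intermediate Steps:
u(c) = 3 - c² + 3*c (u(c) = 3 - ((c² - 4*c) + c) = 3 - (c² - 3*c) = 3 + (-c² + 3*c) = 3 - c² + 3*c)
7646*u(4) = 7646*(3 - 1*4² + 3*4) = 7646*(3 - 1*16 + 12) = 7646*(3 - 16 + 12) = 7646*(-1) = -7646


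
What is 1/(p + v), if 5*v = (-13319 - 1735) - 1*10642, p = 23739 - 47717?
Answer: -5/145586 ≈ -3.4344e-5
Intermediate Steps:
p = -23978
v = -25696/5 (v = ((-13319 - 1735) - 1*10642)/5 = (-15054 - 10642)/5 = (1/5)*(-25696) = -25696/5 ≈ -5139.2)
1/(p + v) = 1/(-23978 - 25696/5) = 1/(-145586/5) = -5/145586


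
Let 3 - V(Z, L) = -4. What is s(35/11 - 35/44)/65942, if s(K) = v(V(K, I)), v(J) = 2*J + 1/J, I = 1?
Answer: 99/461594 ≈ 0.00021447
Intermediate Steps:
V(Z, L) = 7 (V(Z, L) = 3 - 1*(-4) = 3 + 4 = 7)
v(J) = 1/J + 2*J (v(J) = 2*J + 1/J = 1/J + 2*J)
s(K) = 99/7 (s(K) = 1/7 + 2*7 = ⅐ + 14 = 99/7)
s(35/11 - 35/44)/65942 = (99/7)/65942 = (99/7)*(1/65942) = 99/461594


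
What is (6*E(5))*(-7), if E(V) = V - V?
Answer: 0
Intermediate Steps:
E(V) = 0
(6*E(5))*(-7) = (6*0)*(-7) = 0*(-7) = 0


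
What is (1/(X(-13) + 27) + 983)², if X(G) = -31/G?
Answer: 141014519361/145924 ≈ 9.6636e+5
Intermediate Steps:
(1/(X(-13) + 27) + 983)² = (1/(-31/(-13) + 27) + 983)² = (1/(-31*(-1/13) + 27) + 983)² = (1/(31/13 + 27) + 983)² = (1/(382/13) + 983)² = (13/382 + 983)² = (375519/382)² = 141014519361/145924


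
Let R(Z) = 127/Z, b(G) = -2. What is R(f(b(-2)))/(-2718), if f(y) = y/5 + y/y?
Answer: -635/8154 ≈ -0.077876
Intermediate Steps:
f(y) = 1 + y/5 (f(y) = y*(⅕) + 1 = y/5 + 1 = 1 + y/5)
R(f(b(-2)))/(-2718) = (127/(1 + (⅕)*(-2)))/(-2718) = (127/(1 - ⅖))*(-1/2718) = (127/(⅗))*(-1/2718) = (127*(5/3))*(-1/2718) = (635/3)*(-1/2718) = -635/8154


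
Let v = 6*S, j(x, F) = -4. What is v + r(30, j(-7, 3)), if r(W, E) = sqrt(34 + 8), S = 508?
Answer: 3048 + sqrt(42) ≈ 3054.5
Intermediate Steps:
r(W, E) = sqrt(42)
v = 3048 (v = 6*508 = 3048)
v + r(30, j(-7, 3)) = 3048 + sqrt(42)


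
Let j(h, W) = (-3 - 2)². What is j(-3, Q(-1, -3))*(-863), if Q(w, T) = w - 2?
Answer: -21575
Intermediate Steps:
Q(w, T) = -2 + w
j(h, W) = 25 (j(h, W) = (-5)² = 25)
j(-3, Q(-1, -3))*(-863) = 25*(-863) = -21575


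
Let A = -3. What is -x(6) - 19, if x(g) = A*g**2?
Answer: 89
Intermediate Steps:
x(g) = -3*g**2
-x(6) - 19 = -(-3)*6**2 - 19 = -(-3)*36 - 19 = -1*(-108) - 19 = 108 - 19 = 89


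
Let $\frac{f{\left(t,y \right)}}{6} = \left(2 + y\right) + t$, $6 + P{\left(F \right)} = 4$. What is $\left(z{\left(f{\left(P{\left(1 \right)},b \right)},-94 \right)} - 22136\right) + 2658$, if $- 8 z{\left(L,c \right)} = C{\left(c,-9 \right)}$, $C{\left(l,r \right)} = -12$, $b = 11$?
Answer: $- \frac{38953}{2} \approx -19477.0$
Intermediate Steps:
$P{\left(F \right)} = -2$ ($P{\left(F \right)} = -6 + 4 = -2$)
$f{\left(t,y \right)} = 12 + 6 t + 6 y$ ($f{\left(t,y \right)} = 6 \left(\left(2 + y\right) + t\right) = 6 \left(2 + t + y\right) = 12 + 6 t + 6 y$)
$z{\left(L,c \right)} = \frac{3}{2}$ ($z{\left(L,c \right)} = \left(- \frac{1}{8}\right) \left(-12\right) = \frac{3}{2}$)
$\left(z{\left(f{\left(P{\left(1 \right)},b \right)},-94 \right)} - 22136\right) + 2658 = \left(\frac{3}{2} - 22136\right) + 2658 = - \frac{44269}{2} + 2658 = - \frac{38953}{2}$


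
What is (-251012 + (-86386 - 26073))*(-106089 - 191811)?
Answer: 108278010900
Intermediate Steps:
(-251012 + (-86386 - 26073))*(-106089 - 191811) = (-251012 - 112459)*(-297900) = -363471*(-297900) = 108278010900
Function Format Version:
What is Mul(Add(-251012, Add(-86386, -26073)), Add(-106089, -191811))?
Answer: 108278010900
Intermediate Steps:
Mul(Add(-251012, Add(-86386, -26073)), Add(-106089, -191811)) = Mul(Add(-251012, -112459), -297900) = Mul(-363471, -297900) = 108278010900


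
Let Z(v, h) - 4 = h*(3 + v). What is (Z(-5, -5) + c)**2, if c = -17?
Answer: 9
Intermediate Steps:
Z(v, h) = 4 + h*(3 + v)
(Z(-5, -5) + c)**2 = ((4 + 3*(-5) - 5*(-5)) - 17)**2 = ((4 - 15 + 25) - 17)**2 = (14 - 17)**2 = (-3)**2 = 9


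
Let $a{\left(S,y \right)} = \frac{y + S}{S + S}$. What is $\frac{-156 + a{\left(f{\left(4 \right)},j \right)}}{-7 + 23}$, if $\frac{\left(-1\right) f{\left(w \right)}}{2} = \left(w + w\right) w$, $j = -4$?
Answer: $- \frac{4975}{512} \approx -9.7168$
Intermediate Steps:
$f{\left(w \right)} = - 4 w^{2}$ ($f{\left(w \right)} = - 2 \left(w + w\right) w = - 2 \cdot 2 w w = - 2 \cdot 2 w^{2} = - 4 w^{2}$)
$a{\left(S,y \right)} = \frac{S + y}{2 S}$
$\frac{-156 + a{\left(f{\left(4 \right)},j \right)}}{-7 + 23} = \frac{-156 + \frac{- 4 \cdot 4^{2} - 4}{2 \left(- 4 \cdot 4^{2}\right)}}{-7 + 23} = \frac{-156 + \frac{\left(-4\right) 16 - 4}{2 \left(\left(-4\right) 16\right)}}{16} = \frac{-156 + \frac{-64 - 4}{2 \left(-64\right)}}{16} = \frac{-156 + \frac{1}{2} \left(- \frac{1}{64}\right) \left(-68\right)}{16} = \frac{-156 + \frac{17}{32}}{16} = \frac{1}{16} \left(- \frac{4975}{32}\right) = - \frac{4975}{512}$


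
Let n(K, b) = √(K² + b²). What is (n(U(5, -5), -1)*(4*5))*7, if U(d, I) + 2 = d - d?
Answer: 140*√5 ≈ 313.05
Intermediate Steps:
U(d, I) = -2 (U(d, I) = -2 + (d - d) = -2 + 0 = -2)
(n(U(5, -5), -1)*(4*5))*7 = (√((-2)² + (-1)²)*(4*5))*7 = (√(4 + 1)*20)*7 = (√5*20)*7 = (20*√5)*7 = 140*√5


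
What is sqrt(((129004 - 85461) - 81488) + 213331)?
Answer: sqrt(175386) ≈ 418.79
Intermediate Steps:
sqrt(((129004 - 85461) - 81488) + 213331) = sqrt((43543 - 81488) + 213331) = sqrt(-37945 + 213331) = sqrt(175386)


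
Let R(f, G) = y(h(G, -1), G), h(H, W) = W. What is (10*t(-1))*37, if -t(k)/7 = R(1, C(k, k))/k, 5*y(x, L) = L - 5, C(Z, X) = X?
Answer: -3108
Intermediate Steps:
y(x, L) = -1 + L/5 (y(x, L) = (L - 5)/5 = (-5 + L)/5 = -1 + L/5)
R(f, G) = -1 + G/5
t(k) = -7*(-1 + k/5)/k
(10*t(-1))*37 = (10*(-7/5 + 7/(-1)))*37 = (10*(-7/5 + 7*(-1)))*37 = (10*(-7/5 - 7))*37 = (10*(-42/5))*37 = -84*37 = -3108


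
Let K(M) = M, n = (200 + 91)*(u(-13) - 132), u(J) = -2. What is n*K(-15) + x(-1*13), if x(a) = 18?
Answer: 584928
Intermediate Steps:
n = -38994 (n = (200 + 91)*(-2 - 132) = 291*(-134) = -38994)
n*K(-15) + x(-1*13) = -38994*(-15) + 18 = 584910 + 18 = 584928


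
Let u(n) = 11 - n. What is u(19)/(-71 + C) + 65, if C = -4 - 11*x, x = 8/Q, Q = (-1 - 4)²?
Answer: 127795/1963 ≈ 65.102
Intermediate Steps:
Q = 25 (Q = (-5)² = 25)
x = 8/25 ≈ 0.32000
C = -188/25 (C = -4 - 11*8/25 = -4 - 88/25 = -188/25 ≈ -7.5200)
u(19)/(-71 + C) + 65 = (11 - 1*19)/(-71 - 188/25) + 65 = (11 - 19)/(-1963/25) + 65 = -8*(-25/1963) + 65 = 200/1963 + 65 = 127795/1963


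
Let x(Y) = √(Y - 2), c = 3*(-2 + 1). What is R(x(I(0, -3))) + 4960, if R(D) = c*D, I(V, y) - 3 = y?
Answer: 4960 - 3*I*√2 ≈ 4960.0 - 4.2426*I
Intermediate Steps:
I(V, y) = 3 + y
c = -3 (c = 3*(-1) = -3)
x(Y) = √(-2 + Y)
R(D) = -3*D
R(x(I(0, -3))) + 4960 = -3*√(-2 + (3 - 3)) + 4960 = -3*√(-2 + 0) + 4960 = -3*I*√2 + 4960 = 4960 - 3*I*√2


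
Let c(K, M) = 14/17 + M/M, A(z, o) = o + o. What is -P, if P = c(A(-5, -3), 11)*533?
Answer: -16523/17 ≈ -971.94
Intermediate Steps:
A(z, o) = 2*o
c(K, M) = 31/17 (c(K, M) = 14*(1/17) + 1 = 14/17 + 1 = 31/17)
P = 16523/17 (P = (31/17)*533 = 16523/17 ≈ 971.94)
-P = -1*16523/17 = -16523/17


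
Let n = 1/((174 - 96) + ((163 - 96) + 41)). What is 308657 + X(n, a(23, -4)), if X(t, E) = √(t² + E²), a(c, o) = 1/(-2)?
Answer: 308657 + 5*√346/186 ≈ 3.0866e+5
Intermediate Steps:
a(c, o) = -½
n = 1/186 (n = 1/(78 + (67 + 41)) = 1/(78 + 108) = 1/186 ≈ 0.0053763)
X(t, E) = √(E² + t²)
308657 + X(n, a(23, -4)) = 308657 + √((-½)² + (1/186)²) = 308657 + √(¼ + 1/34596) = 308657 + √(4325/17298) = 308657 + 5*√346/186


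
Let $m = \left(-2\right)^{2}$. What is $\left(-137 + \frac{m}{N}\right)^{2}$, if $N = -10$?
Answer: $\frac{471969}{25} \approx 18879.0$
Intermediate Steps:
$m = 4$
$\left(-137 + \frac{m}{N}\right)^{2} = \left(-137 + \frac{4}{-10}\right)^{2} = \left(-137 + 4 \left(- \frac{1}{10}\right)\right)^{2} = \left(-137 - \frac{2}{5}\right)^{2} = \left(- \frac{687}{5}\right)^{2} = \frac{471969}{25}$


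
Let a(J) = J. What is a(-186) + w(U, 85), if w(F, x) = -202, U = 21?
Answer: -388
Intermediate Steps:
a(-186) + w(U, 85) = -186 - 202 = -388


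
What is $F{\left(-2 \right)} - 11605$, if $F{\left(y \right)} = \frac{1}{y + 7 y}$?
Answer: $- \frac{185681}{16} \approx -11605.0$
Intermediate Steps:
$F{\left(y \right)} = \frac{1}{8 y}$
$F{\left(-2 \right)} - 11605 = \frac{1}{8 \left(-2\right)} - 11605 = \frac{1}{8} \left(- \frac{1}{2}\right) - 11605 = - \frac{1}{16} - 11605 = - \frac{185681}{16}$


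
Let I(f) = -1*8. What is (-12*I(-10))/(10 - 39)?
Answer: -96/29 ≈ -3.3103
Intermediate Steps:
I(f) = -8
(-12*I(-10))/(10 - 39) = (-12*(-8))/(10 - 39) = 96/(-29) = 96*(-1/29) = -96/29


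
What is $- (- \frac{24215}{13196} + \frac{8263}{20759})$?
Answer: $\frac{393640637}{273935764} \approx 1.437$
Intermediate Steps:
$- (- \frac{24215}{13196} + \frac{8263}{20759}) = \left(-1\right) \left(- \frac{393640637}{273935764}\right) = \frac{393640637}{273935764}$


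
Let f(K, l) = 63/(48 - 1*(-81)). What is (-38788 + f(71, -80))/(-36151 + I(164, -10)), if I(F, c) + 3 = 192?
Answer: 1667863/1546366 ≈ 1.0786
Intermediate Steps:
I(F, c) = 189 (I(F, c) = -3 + 192 = 189)
f(K, l) = 21/43 (f(K, l) = 63/(48 + 81) = 63/129 = 63*(1/129) = 21/43)
(-38788 + f(71, -80))/(-36151 + I(164, -10)) = (-38788 + 21/43)/(-36151 + 189) = -1667863/43/(-35962) = -1667863/43*(-1/35962) = 1667863/1546366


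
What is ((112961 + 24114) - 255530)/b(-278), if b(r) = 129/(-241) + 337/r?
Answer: 7936248090/117079 ≈ 67785.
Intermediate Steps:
b(r) = -129/241 + 337/r (b(r) = 129*(-1/241) + 337/r = -129/241 + 337/r)
((112961 + 24114) - 255530)/b(-278) = ((112961 + 24114) - 255530)/(-129/241 + 337/(-278)) = (137075 - 255530)/(-129/241 + 337*(-1/278)) = -118455/(-129/241 - 337/278) = -118455/(-117079/66998) = -118455*(-66998/117079) = 7936248090/117079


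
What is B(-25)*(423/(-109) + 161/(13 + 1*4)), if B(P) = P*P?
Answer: 6473750/1853 ≈ 3493.7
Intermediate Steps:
B(P) = P²
B(-25)*(423/(-109) + 161/(13 + 1*4)) = (-25)²*(423/(-109) + 161/(13 + 1*4)) = 625*(423*(-1/109) + 161/(13 + 4)) = 625*(-423/109 + 161/17) = 625*(10358/1853) = 6473750/1853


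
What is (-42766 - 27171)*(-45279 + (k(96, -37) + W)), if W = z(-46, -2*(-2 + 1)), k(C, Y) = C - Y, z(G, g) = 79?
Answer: 3151850779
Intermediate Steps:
W = 79
(-42766 - 27171)*(-45279 + (k(96, -37) + W)) = (-42766 - 27171)*(-45279 + ((96 - 1*(-37)) + 79)) = -69937*(-45279 + ((96 + 37) + 79)) = -69937*(-45279 + (133 + 79)) = -69937*(-45279 + 212) = -69937*(-45067) = 3151850779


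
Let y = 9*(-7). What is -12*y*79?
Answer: 59724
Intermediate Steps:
y = -63
-12*y*79 = -12*(-63)*79 = 756*79 = 59724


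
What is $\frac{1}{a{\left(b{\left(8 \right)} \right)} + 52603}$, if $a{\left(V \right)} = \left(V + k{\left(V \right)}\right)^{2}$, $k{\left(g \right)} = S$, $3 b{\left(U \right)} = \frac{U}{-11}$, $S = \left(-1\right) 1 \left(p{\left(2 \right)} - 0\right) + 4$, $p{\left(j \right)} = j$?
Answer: $\frac{1089}{57288031} \approx 1.9009 \cdot 10^{-5}$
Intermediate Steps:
$S = 2$ ($S = \left(-1\right) 1 \left(2 - 0\right) + 4 = - (2 + 0) + 4 = \left(-1\right) 2 + 4 = -2 + 4 = 2$)
$b{\left(U \right)} = - \frac{U}{33}$ ($b{\left(U \right)} = \frac{U \frac{1}{-11}}{3} = \frac{U \left(- \frac{1}{11}\right)}{3} = \frac{\left(- \frac{1}{11}\right) U}{3} = - \frac{U}{33}$)
$k{\left(g \right)} = 2$
$a{\left(V \right)} = \left(2 + V\right)^{2}$ ($a{\left(V \right)} = \left(V + 2\right)^{2} = \left(2 + V\right)^{2}$)
$\frac{1}{a{\left(b{\left(8 \right)} \right)} + 52603} = \frac{1}{\left(2 - \frac{8}{33}\right)^{2} + 52603} = \frac{1}{\left(\frac{58}{33}\right)^{2} + 52603} = \frac{1}{\frac{3364}{1089} + 52603} = \frac{1}{\frac{57288031}{1089}} = \frac{1089}{57288031}$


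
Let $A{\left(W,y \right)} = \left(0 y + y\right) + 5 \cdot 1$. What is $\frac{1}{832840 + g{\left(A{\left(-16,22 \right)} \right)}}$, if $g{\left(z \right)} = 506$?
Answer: $\frac{1}{833346} \approx 1.2 \cdot 10^{-6}$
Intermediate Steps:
$A{\left(W,y \right)} = 5 + y$ ($A{\left(W,y \right)} = \left(0 + y\right) + 5 = y + 5 = 5 + y$)
$\frac{1}{832840 + g{\left(A{\left(-16,22 \right)} \right)}} = \frac{1}{832840 + 506} = \frac{1}{833346}$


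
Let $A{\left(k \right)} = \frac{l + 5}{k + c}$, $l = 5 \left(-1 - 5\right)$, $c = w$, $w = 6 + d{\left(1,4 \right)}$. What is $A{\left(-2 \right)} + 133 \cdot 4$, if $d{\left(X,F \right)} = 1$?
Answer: $527$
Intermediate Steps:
$w = 7$ ($w = 6 + 1 = 7$)
$c = 7$
$l = -30$ ($l = 5 \left(-1 - 5\right) = 5 \left(-6\right) = -30$)
$A{\left(k \right)} = - \frac{25}{7 + k}$ ($A{\left(k \right)} = \frac{-30 + 5}{k + 7} = - \frac{25}{7 + k}$)
$A{\left(-2 \right)} + 133 \cdot 4 = - \frac{25}{7 - 2} + 133 \cdot 4 = - \frac{25}{5} + 532 = \left(-25\right) \frac{1}{5} + 532 = -5 + 532 = 527$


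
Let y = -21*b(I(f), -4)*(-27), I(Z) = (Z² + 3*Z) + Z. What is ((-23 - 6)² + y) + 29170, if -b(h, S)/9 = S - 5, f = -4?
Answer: 75938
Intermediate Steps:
I(Z) = Z² + 4*Z
b(h, S) = 45 - 9*S (b(h, S) = -9*(S - 5) = -9*(-5 + S) = 45 - 9*S)
y = 45927 (y = -21*(45 - 9*(-4))*(-27) = -21*(45 + 36)*(-27) = -21*81*(-27) = -1701*(-27) = 45927)
((-23 - 6)² + y) + 29170 = ((-23 - 6)² + 45927) + 29170 = ((-29)² + 45927) + 29170 = (841 + 45927) + 29170 = 46768 + 29170 = 75938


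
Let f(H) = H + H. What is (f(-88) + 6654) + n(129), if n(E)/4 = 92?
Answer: 6846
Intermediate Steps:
n(E) = 368 (n(E) = 4*92 = 368)
f(H) = 2*H
(f(-88) + 6654) + n(129) = (2*(-88) + 6654) + 368 = (-176 + 6654) + 368 = 6478 + 368 = 6846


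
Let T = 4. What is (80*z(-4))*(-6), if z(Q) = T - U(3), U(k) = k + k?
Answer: 960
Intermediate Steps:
U(k) = 2*k
z(Q) = -2 (z(Q) = 4 - 2*3 = 4 - 1*6 = 4 - 6 = -2)
(80*z(-4))*(-6) = (80*(-2))*(-6) = -160*(-6) = 960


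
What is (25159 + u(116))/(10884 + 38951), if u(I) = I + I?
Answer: 25391/49835 ≈ 0.50950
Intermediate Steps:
u(I) = 2*I
(25159 + u(116))/(10884 + 38951) = (25159 + 2*116)/(10884 + 38951) = (25159 + 232)/49835 = 25391*(1/49835) = 25391/49835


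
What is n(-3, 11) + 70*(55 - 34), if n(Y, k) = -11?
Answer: 1459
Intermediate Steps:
n(-3, 11) + 70*(55 - 34) = -11 + 70*(55 - 34) = -11 + 70*21 = -11 + 1470 = 1459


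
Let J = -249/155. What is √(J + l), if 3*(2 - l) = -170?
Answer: 13*√73005/465 ≈ 7.5538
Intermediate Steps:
l = 176/3 (l = 2 - ⅓*(-170) = 2 + 170/3 = 176/3 ≈ 58.667)
J = -249/155 (J = -249*1/155 = -249/155 ≈ -1.6065)
√(J + l) = √(-249/155 + 176/3) = √(26533/465) = 13*√73005/465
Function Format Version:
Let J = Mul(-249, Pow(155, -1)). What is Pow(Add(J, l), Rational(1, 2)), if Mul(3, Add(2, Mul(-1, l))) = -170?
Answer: Mul(Rational(13, 465), Pow(73005, Rational(1, 2))) ≈ 7.5538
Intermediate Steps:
l = Rational(176, 3) (l = Add(2, Mul(Rational(-1, 3), -170)) = Add(2, Rational(170, 3)) = Rational(176, 3) ≈ 58.667)
J = Rational(-249, 155) (J = Mul(-249, Rational(1, 155)) = Rational(-249, 155) ≈ -1.6065)
Pow(Add(J, l), Rational(1, 2)) = Pow(Add(Rational(-249, 155), Rational(176, 3)), Rational(1, 2)) = Pow(Rational(26533, 465), Rational(1, 2)) = Mul(Rational(13, 465), Pow(73005, Rational(1, 2)))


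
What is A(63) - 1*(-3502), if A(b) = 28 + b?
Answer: 3593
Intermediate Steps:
A(63) - 1*(-3502) = (28 + 63) - 1*(-3502) = 91 + 3502 = 3593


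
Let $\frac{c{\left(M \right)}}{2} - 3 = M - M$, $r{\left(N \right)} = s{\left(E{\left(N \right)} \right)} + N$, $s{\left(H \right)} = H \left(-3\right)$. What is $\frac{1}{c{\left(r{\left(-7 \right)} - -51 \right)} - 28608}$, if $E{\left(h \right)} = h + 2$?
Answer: $- \frac{1}{28602} \approx -3.4963 \cdot 10^{-5}$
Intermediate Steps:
$E{\left(h \right)} = 2 + h$
$s{\left(H \right)} = - 3 H$
$r{\left(N \right)} = -6 - 2 N$ ($r{\left(N \right)} = - 3 \left(2 + N\right) + N = \left(-6 - 3 N\right) + N = -6 - 2 N$)
$c{\left(M \right)} = 6$ ($c{\left(M \right)} = 6 + 2 \left(M - M\right) = 6 + 2 \cdot 0 = 6 + 0 = 6$)
$\frac{1}{c{\left(r{\left(-7 \right)} - -51 \right)} - 28608} = \frac{1}{6 - 28608} = \frac{1}{-28602} = - \frac{1}{28602}$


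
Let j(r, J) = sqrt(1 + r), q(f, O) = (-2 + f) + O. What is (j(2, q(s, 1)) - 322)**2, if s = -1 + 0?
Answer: (322 - sqrt(3))**2 ≈ 1.0257e+5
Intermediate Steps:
s = -1
q(f, O) = -2 + O + f
(j(2, q(s, 1)) - 322)**2 = (sqrt(1 + 2) - 322)**2 = (sqrt(3) - 322)**2 = (-322 + sqrt(3))**2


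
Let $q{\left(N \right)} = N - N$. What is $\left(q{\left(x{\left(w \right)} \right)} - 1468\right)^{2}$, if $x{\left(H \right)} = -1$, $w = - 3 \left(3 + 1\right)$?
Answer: $2155024$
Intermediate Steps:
$w = -12$ ($w = \left(-3\right) 4 = -12$)
$q{\left(N \right)} = 0$
$\left(q{\left(x{\left(w \right)} \right)} - 1468\right)^{2} = \left(0 - 1468\right)^{2} = \left(-1468\right)^{2} = 2155024$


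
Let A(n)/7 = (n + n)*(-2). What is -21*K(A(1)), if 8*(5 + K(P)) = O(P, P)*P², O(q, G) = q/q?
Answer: -1953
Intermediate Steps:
O(q, G) = 1
A(n) = -28*n (A(n) = 7*((n + n)*(-2)) = 7*((2*n)*(-2)) = 7*(-4*n) = -28*n)
K(P) = -5 + P²/8 (K(P) = -5 + (1*P²)/8 = -5 + P²/8)
-21*K(A(1)) = -21*(-5 + (-28*1)²/8) = -21*(-5 + (⅛)*(-28)²) = -21*(-5 + (⅛)*784) = -21*(-5 + 98) = -21*93 = -1953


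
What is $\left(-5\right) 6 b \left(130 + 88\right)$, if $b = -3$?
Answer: $19620$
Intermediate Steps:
$\left(-5\right) 6 b \left(130 + 88\right) = \left(-5\right) 6 \left(-3\right) \left(130 + 88\right) = \left(-30\right) \left(-3\right) 218 = 90 \cdot 218 = 19620$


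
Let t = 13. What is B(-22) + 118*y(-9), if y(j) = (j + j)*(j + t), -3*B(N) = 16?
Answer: -25504/3 ≈ -8501.3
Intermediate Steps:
B(N) = -16/3 (B(N) = -1/3*16 = -16/3)
y(j) = 2*j*(13 + j) (y(j) = (j + j)*(j + 13) = (2*j)*(13 + j) = 2*j*(13 + j))
B(-22) + 118*y(-9) = -16/3 + 118*(2*(-9)*(13 - 9)) = -16/3 + 118*(2*(-9)*4) = -16/3 + 118*(-72) = -16/3 - 8496 = -25504/3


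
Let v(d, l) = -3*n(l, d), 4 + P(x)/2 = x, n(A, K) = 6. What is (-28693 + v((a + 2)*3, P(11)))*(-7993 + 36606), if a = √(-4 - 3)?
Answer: -821507843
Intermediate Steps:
a = I*√7 (a = √(-7) = I*√7 ≈ 2.6458*I)
P(x) = -8 + 2*x
v(d, l) = -18 (v(d, l) = -3*6 = -18)
(-28693 + v((a + 2)*3, P(11)))*(-7993 + 36606) = (-28693 - 18)*(-7993 + 36606) = -28711*28613 = -821507843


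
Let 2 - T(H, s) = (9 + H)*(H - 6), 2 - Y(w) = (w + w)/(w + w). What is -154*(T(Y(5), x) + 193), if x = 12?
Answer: -37730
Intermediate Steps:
Y(w) = 1 (Y(w) = 2 - (w + w)/(w + w) = 2 - 2*w/(2*w) = 2 - 2*w*1/(2*w) = 2 - 1*1 = 2 - 1 = 1)
T(H, s) = 2 - (-6 + H)*(9 + H) (T(H, s) = 2 - (9 + H)*(H - 6) = 2 - (9 + H)*(-6 + H) = 2 - (-6 + H)*(9 + H))
-154*(T(Y(5), x) + 193) = -154*((56 - 1*1² - 3*1) + 193) = -154*((56 - 1*1 - 3) + 193) = -154*((56 - 1 - 3) + 193) = -154*(52 + 193) = -154*245 = -37730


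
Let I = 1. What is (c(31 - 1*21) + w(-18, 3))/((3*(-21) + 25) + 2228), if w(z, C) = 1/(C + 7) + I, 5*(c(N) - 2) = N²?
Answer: 77/7300 ≈ 0.010548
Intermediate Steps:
c(N) = 2 + N²/5
w(z, C) = 1 + 1/(7 + C) (w(z, C) = 1/(C + 7) + 1 = 1/(7 + C) + 1 = 1 + 1/(7 + C))
(c(31 - 1*21) + w(-18, 3))/((3*(-21) + 25) + 2228) = ((2 + (31 - 1*21)²/5) + (8 + 3)/(7 + 3))/((3*(-21) + 25) + 2228) = ((2 + (31 - 21)²/5) + 11/10)/((-63 + 25) + 2228) = ((2 + (⅕)*10²) + (⅒)*11)/(-38 + 2228) = ((2 + (⅕)*100) + 11/10)/2190 = ((2 + 20) + 11/10)*(1/2190) = (22 + 11/10)*(1/2190) = (231/10)*(1/2190) = 77/7300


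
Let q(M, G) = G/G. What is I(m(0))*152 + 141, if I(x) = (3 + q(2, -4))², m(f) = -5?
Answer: 2573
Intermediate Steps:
q(M, G) = 1
I(x) = 16 (I(x) = (3 + 1)² = 4² = 16)
I(m(0))*152 + 141 = 16*152 + 141 = 2432 + 141 = 2573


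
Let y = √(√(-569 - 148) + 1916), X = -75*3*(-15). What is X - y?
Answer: 3375 - √(1916 + I*√717) ≈ 3331.2 - 0.30586*I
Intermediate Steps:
X = 3375 (X = -15*15*(-15) = -225*(-15) = 3375)
y = √(1916 + I*√717) (y = √(√(-717) + 1916) = √(I*√717 + 1916) = √(1916 + I*√717) ≈ 43.773 + 0.3059*I)
X - y = 3375 - √(1916 + I*√717)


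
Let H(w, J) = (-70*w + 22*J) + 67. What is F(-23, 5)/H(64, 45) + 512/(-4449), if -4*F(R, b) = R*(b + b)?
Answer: -1338929/10152618 ≈ -0.13188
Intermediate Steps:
H(w, J) = 67 - 70*w + 22*J
F(R, b) = -R*b/2 (F(R, b) = -R*(b + b)/4 = -R*2*b/4 = -R*b/2)
F(-23, 5)/H(64, 45) + 512/(-4449) = (-1/2*(-23)*5)/(67 - 70*64 + 22*45) + 512/(-4449) = 115/(2*(67 - 4480 + 990)) + 512*(-1/4449) = (115/2)/(-3423) - 512/4449 = (115/2)*(-1/3423) - 512/4449 = -115/6846 - 512/4449 = -1338929/10152618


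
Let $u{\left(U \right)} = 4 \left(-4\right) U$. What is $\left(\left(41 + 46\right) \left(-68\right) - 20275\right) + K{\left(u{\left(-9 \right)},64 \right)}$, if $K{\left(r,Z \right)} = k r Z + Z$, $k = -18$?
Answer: $-192015$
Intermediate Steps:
$u{\left(U \right)} = - 16 U$
$K{\left(r,Z \right)} = Z - 18 Z r$ ($K{\left(r,Z \right)} = - 18 r Z + Z = - 18 Z r + Z = Z - 18 Z r$)
$\left(\left(41 + 46\right) \left(-68\right) - 20275\right) + K{\left(u{\left(-9 \right)},64 \right)} = \left(\left(41 + 46\right) \left(-68\right) - 20275\right) + 64 \left(1 - 18 \left(\left(-16\right) \left(-9\right)\right)\right) = \left(87 \left(-68\right) - 20275\right) + 64 \left(1 - 2592\right) = \left(-5916 - 20275\right) + 64 \left(1 - 2592\right) = -26191 + 64 \left(-2591\right) = -26191 - 165824 = -192015$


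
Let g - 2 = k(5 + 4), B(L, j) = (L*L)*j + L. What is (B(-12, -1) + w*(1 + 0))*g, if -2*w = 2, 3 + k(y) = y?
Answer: -1256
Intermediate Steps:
k(y) = -3 + y
B(L, j) = L + j*L² (B(L, j) = L²*j + L = j*L² + L = L + j*L²)
w = -1 (w = -½*2 = -1)
g = 8 (g = 2 + (-3 + (5 + 4)) = 2 + (-3 + 9) = 2 + 6 = 8)
(B(-12, -1) + w*(1 + 0))*g = (-12*(1 - 12*(-1)) - (1 + 0))*8 = (-12*(1 + 12) - 1*1)*8 = (-12*13 - 1)*8 = (-156 - 1)*8 = -157*8 = -1256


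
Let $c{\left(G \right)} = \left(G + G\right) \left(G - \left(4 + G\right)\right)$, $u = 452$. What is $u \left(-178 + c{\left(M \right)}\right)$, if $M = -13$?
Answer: $-33448$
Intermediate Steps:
$c{\left(G \right)} = - 8 G$ ($c{\left(G \right)} = 2 G \left(-4\right) = - 8 G$)
$u \left(-178 + c{\left(M \right)}\right) = 452 \left(-178 - -104\right) = 452 \left(-178 + 104\right) = 452 \left(-74\right) = -33448$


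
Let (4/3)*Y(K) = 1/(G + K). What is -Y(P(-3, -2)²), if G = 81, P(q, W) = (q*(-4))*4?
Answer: -1/3180 ≈ -0.00031447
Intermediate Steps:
P(q, W) = -16*q (P(q, W) = -4*q*4 = -16*q)
Y(K) = 3/(4*(81 + K))
-Y(P(-3, -2)²) = -3/(4*(81 + (-16*(-3))²)) = -3/(4*(81 + 48²)) = -3/(4*(81 + 2304)) = -3/(4*2385) = -1*1/3180 = -1/3180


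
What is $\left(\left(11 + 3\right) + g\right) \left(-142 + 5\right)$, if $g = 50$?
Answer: $-8768$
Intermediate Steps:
$\left(\left(11 + 3\right) + g\right) \left(-142 + 5\right) = \left(\left(11 + 3\right) + 50\right) \left(-142 + 5\right) = \left(14 + 50\right) \left(-137\right) = 64 \left(-137\right) = -8768$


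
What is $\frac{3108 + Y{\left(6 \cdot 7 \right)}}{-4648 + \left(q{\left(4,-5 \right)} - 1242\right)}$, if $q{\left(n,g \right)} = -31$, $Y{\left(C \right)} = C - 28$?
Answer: $- \frac{3122}{5921} \approx -0.52728$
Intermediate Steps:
$Y{\left(C \right)} = -28 + C$
$\frac{3108 + Y{\left(6 \cdot 7 \right)}}{-4648 + \left(q{\left(4,-5 \right)} - 1242\right)} = \frac{3108 + \left(-28 + 6 \cdot 7\right)}{-4648 - 1273} = \frac{3108 + \left(-28 + 42\right)}{-4648 - 1273} = \frac{3108 + 14}{-4648 - 1273} = \frac{3122}{-5921} = 3122 \left(- \frac{1}{5921}\right) = - \frac{3122}{5921}$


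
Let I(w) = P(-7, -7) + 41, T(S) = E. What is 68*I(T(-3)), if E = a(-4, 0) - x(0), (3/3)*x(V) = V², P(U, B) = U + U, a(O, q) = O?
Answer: 1836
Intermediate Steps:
P(U, B) = 2*U
x(V) = V²
E = -4 (E = -4 - 1*0² = -4 - 1*0 = -4 + 0 = -4)
T(S) = -4
I(w) = 27 (I(w) = 2*(-7) + 41 = -14 + 41 = 27)
68*I(T(-3)) = 68*27 = 1836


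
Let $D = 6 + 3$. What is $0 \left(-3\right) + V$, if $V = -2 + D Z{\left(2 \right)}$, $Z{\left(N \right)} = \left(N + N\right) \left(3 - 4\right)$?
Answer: $-38$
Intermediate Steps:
$D = 9$
$Z{\left(N \right)} = - 2 N$ ($Z{\left(N \right)} = 2 N \left(-1\right) = - 2 N$)
$V = -38$ ($V = -2 + 9 \left(\left(-2\right) 2\right) = -2 + 9 \left(-4\right) = -2 - 36 = -38$)
$0 \left(-3\right) + V = 0 \left(-3\right) - 38 = 0 - 38 = -38$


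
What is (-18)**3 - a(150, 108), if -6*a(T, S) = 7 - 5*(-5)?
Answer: -17480/3 ≈ -5826.7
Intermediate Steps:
a(T, S) = -16/3 (a(T, S) = -(7 - 5*(-5))/6 = -(7 + 25)/6 = -1/6*32 = -16/3)
(-18)**3 - a(150, 108) = (-18)**3 - 1*(-16/3) = -5832 + 16/3 = -17480/3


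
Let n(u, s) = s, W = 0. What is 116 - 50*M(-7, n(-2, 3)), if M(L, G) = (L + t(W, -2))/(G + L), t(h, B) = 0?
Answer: 57/2 ≈ 28.500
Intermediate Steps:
M(L, G) = L/(G + L) (M(L, G) = (L + 0)/(G + L) = L/(G + L))
116 - 50*M(-7, n(-2, 3)) = 116 - (-350)/(3 - 7) = 116 - (-350)/(-4) = 116 - (-350)*(-1)/4 = 116 - 50*7/4 = 116 - 175/2 = 57/2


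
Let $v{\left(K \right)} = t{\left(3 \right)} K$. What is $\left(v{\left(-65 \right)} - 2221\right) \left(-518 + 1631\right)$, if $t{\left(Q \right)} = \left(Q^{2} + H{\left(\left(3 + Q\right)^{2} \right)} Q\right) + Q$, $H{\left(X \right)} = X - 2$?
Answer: $-10719303$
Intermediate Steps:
$H{\left(X \right)} = -2 + X$ ($H{\left(X \right)} = X - 2 = -2 + X$)
$t{\left(Q \right)} = Q + Q^{2} + Q \left(-2 + \left(3 + Q\right)^{2}\right)$ ($t{\left(Q \right)} = \left(Q^{2} + \left(-2 + \left(3 + Q\right)^{2}\right) Q\right) + Q = \left(Q^{2} + Q \left(-2 + \left(3 + Q\right)^{2}\right)\right) + Q = Q + Q^{2} + Q \left(-2 + \left(3 + Q\right)^{2}\right)$)
$v{\left(K \right)} = 114 K$ ($v{\left(K \right)} = 3 \left(-1 + 3 + \left(3 + 3\right)^{2}\right) K = 3 \left(-1 + 3 + 6^{2}\right) K = 3 \left(-1 + 3 + 36\right) K = 3 \cdot 38 K = 114 K$)
$\left(v{\left(-65 \right)} - 2221\right) \left(-518 + 1631\right) = \left(114 \left(-65\right) - 2221\right) \left(-518 + 1631\right) = \left(-7410 - 2221\right) 1113 = \left(-9631\right) 1113 = -10719303$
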